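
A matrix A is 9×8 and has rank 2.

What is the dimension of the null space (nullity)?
6

The rank-nullity theorem for an m×n matrix states:
rank(A) + nullity(A) = n (the number of columns).
Here n = 8 and rank(A) = 2, so nullity(A) = 8 - 2 = 6.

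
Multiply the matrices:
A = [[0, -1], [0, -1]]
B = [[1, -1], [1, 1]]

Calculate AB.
[[-1, -1], [-1, -1]]

Each entry (i,j) of AB = sum over k of A[i][k]*B[k][j].
(AB)[0][0] = (0)*(1) + (-1)*(1) = -1
(AB)[0][1] = (0)*(-1) + (-1)*(1) = -1
(AB)[1][0] = (0)*(1) + (-1)*(1) = -1
(AB)[1][1] = (0)*(-1) + (-1)*(1) = -1
AB = [[-1, -1], [-1, -1]]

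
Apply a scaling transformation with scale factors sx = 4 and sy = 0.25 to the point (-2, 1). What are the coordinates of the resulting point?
(-8, 0.25)

Scaling matrix:
[[4, 0], [0, 0.25]]
Result: (-2 × 4, 1 × 0.25) = (-8, 0.25)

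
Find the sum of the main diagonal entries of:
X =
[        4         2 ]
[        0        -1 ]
tr(X) = 4 - 1 = 3

The trace of a square matrix is the sum of its diagonal entries.
Diagonal entries of X: X[0][0] = 4, X[1][1] = -1.
tr(X) = 4 - 1 = 3.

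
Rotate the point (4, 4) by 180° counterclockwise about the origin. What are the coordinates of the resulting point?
(-4, -4)

Rotation matrix R(θ) = [[cos θ, -sin θ], [sin θ, cos θ]]; for θ = 180°:
R = [[-1, 0], [0, -1]]
Result: R × [4, 4]ᵀ = [-1·4 + (0)·4, 0·4 + (-1)·4]ᵀ = (-4, -4)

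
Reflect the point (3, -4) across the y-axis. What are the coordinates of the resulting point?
(-3, -4)

Reflection across y-axis: (3, -4) → (-3, -4)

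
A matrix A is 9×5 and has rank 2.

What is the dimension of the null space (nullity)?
3

The rank-nullity theorem for an m×n matrix states:
rank(A) + nullity(A) = n (the number of columns).
Here n = 5 and rank(A) = 2, so nullity(A) = 5 - 2 = 3.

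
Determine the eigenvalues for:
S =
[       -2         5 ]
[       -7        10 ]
λ = 3, 5

Solve det(S - λI) = 0. For a 2×2 matrix the characteristic equation is λ² - (trace)λ + det = 0.
trace(S) = a + d = -2 + 10 = 8.
det(S) = a*d - b*c = (-2)*(10) - (5)*(-7) = -20 + 35 = 15.
Characteristic equation: λ² - (8)λ + (15) = 0.
Discriminant = (8)² - 4*(15) = 64 - 60 = 4.
λ = (8 ± √4) / 2 = (8 ± 2) / 2 = 3, 5.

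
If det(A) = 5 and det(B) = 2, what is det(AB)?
10

Use the multiplicative property of determinants: det(AB) = det(A)*det(B).
det(AB) = (5)*(2) = 10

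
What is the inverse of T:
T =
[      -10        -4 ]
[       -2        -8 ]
det(T) = 72
T⁻¹ =
[     -1/9      1/18 ]
[     1/36     -5/36 ]

For a 2×2 matrix T = [[a, b], [c, d]] with det(T) ≠ 0, T⁻¹ = (1/det(T)) * [[d, -b], [-c, a]].
det(T) = (-10)*(-8) - (-4)*(-2) = 80 - 8 = 72.
T⁻¹ = (1/72) * [[-8, 4], [2, -10]].
Dividing each entry by 72 and reducing:
T⁻¹ =
[     -1/9      1/18 ]
[     1/36     -5/36 ]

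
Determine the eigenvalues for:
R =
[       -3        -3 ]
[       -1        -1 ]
λ = -4, 0

Solve det(R - λI) = 0. For a 2×2 matrix the characteristic equation is λ² - (trace)λ + det = 0.
trace(R) = a + d = -3 - 1 = -4.
det(R) = a*d - b*c = (-3)*(-1) - (-3)*(-1) = 3 - 3 = 0.
Characteristic equation: λ² - (-4)λ + (0) = 0.
Discriminant = (-4)² - 4*(0) = 16 - 0 = 16.
λ = (-4 ± √16) / 2 = (-4 ± 4) / 2 = -4, 0.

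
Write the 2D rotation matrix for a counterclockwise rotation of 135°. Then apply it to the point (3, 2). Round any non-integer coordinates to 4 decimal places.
R = [[-√2/2, -√2/2], [√2/2, -√2/2]]; R·(3, 2) = (-3.5355, 0.7071)

Rotation matrix formula: R(θ) = [[cos θ, -sin θ], [sin θ, cos θ]]
For θ = 135°:
cos(135°) = -√2/2
sin(135°) = √2/2
R = [[-√2/2, -√2/2], [√2/2, -√2/2]]
Apply to (3, 2): [-√2/2·3 + (-√2/2)·2, √2/2·3 + -√2/2·2] = (-3.5355, 0.7071)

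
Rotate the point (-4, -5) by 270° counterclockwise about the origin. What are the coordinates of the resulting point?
(-5, 4)

Rotation matrix R(θ) = [[cos θ, -sin θ], [sin θ, cos θ]]; for θ = 270°:
R = [[0, 1], [-1, 0]]
Result: R × [-4, -5]ᵀ = [0·-4 + (1)·-5, -1·-4 + (0)·-5]ᵀ = (-5, 4)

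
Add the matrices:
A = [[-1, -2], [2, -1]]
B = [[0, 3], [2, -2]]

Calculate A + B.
[[-1, 1], [4, -3]]

Add corresponding elements:
(-1)+(0)=-1
(-2)+(3)=1
(2)+(2)=4
(-1)+(-2)=-3
A + B = [[-1, 1], [4, -3]]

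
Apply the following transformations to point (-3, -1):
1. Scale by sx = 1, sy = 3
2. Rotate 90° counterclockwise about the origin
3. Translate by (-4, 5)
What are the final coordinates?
(-1, 2)

Step 1: Scale → (-3, -3)
Step 2: Rotate 90° → (3, -3)
Step 3: Translate → (-1, 2)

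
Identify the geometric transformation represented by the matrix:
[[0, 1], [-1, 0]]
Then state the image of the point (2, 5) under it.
rotation by 90° clockwise (i.e., 270° counterclockwise); image of (2, 5) is (5, -2)

This matches the form [[cos θ, -sin θ], [sin θ, cos θ]] of a rotation matrix; reading off cos θ and sin θ gives the angle.
The matrix [[0, 1], [-1, 0]] represents: rotation by 90° clockwise (i.e., 270° counterclockwise).
Applying it to (2, 5): [0·2 + 1·5, -1·2 + 0·5] = (5, -2).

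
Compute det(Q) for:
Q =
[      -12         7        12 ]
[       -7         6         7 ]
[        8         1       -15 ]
det(Q) = 161

Expand along row 0 (cofactor expansion): det(Q) = a*(e*i - f*h) - b*(d*i - f*g) + c*(d*h - e*g), where the 3×3 is [[a, b, c], [d, e, f], [g, h, i]].
Minor M_00 = (6)*(-15) - (7)*(1) = -90 - 7 = -97.
Minor M_01 = (-7)*(-15) - (7)*(8) = 105 - 56 = 49.
Minor M_02 = (-7)*(1) - (6)*(8) = -7 - 48 = -55.
det(Q) = (-12)*(-97) - (7)*(49) + (12)*(-55) = 1164 - 343 - 660 = 161.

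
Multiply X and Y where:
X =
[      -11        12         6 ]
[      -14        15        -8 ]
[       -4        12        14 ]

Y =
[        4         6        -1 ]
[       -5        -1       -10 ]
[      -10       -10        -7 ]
XY =
[     -164      -138      -151 ]
[      -51       -19       -80 ]
[     -216      -176      -214 ]

Matrix multiplication: (XY)[i][j] = sum over k of X[i][k] * Y[k][j].
  (XY)[0][0] = (-11)*(4) + (12)*(-5) + (6)*(-10) = -164
  (XY)[0][1] = (-11)*(6) + (12)*(-1) + (6)*(-10) = -138
  (XY)[0][2] = (-11)*(-1) + (12)*(-10) + (6)*(-7) = -151
  (XY)[1][0] = (-14)*(4) + (15)*(-5) + (-8)*(-10) = -51
  (XY)[1][1] = (-14)*(6) + (15)*(-1) + (-8)*(-10) = -19
  (XY)[1][2] = (-14)*(-1) + (15)*(-10) + (-8)*(-7) = -80
  (XY)[2][0] = (-4)*(4) + (12)*(-5) + (14)*(-10) = -216
  (XY)[2][1] = (-4)*(6) + (12)*(-1) + (14)*(-10) = -176
  (XY)[2][2] = (-4)*(-1) + (12)*(-10) + (14)*(-7) = -214
XY =
[     -164      -138      -151 ]
[      -51       -19       -80 ]
[     -216      -176      -214 ]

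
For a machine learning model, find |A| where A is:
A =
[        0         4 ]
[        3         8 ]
det(A) = -12

For a 2×2 matrix [[a, b], [c, d]], det = a*d - b*c.
det(A) = (0)*(8) - (4)*(3) = 0 - 12 = -12.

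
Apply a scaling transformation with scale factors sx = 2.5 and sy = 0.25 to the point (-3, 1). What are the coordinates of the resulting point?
(-7.5, 0.25)

Scaling matrix:
[[2.50, 0], [0, 0.25]]
Result: (-3 × 2.5, 1 × 0.25) = (-7.5, 0.25)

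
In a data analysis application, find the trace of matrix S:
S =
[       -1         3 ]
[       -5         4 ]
tr(S) = -1 + 4 = 3

The trace of a square matrix is the sum of its diagonal entries.
Diagonal entries of S: S[0][0] = -1, S[1][1] = 4.
tr(S) = -1 + 4 = 3.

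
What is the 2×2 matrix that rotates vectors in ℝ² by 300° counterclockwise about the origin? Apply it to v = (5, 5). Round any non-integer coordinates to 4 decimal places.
R = [[1/2, √3/2], [-√3/2, 1/2]]; R·v = (6.8301, -1.8301)

A counterclockwise rotation by angle θ in ℝ² has matrix R(θ) = [[cos θ, -sin θ], [sin θ, cos θ]].
For θ = 300°: cos θ = 1/2, sin θ = -√3/2.
R(300°) = [[1/2, √3/2], [-√3/2, 1/2]].
R·v = [1/2·5 + (√3/2)·5, -√3/2·5 + 1/2·5] = (6.8301, -1.8301).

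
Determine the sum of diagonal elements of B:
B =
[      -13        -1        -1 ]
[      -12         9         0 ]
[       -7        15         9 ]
tr(B) = -13 + 9 + 9 = 5

The trace of a square matrix is the sum of its diagonal entries.
Diagonal entries of B: B[0][0] = -13, B[1][1] = 9, B[2][2] = 9.
tr(B) = -13 + 9 + 9 = 5.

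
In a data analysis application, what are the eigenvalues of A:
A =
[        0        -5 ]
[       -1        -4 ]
λ = -5, 1

Solve det(A - λI) = 0. For a 2×2 matrix the characteristic equation is λ² - (trace)λ + det = 0.
trace(A) = a + d = 0 - 4 = -4.
det(A) = a*d - b*c = (0)*(-4) - (-5)*(-1) = 0 - 5 = -5.
Characteristic equation: λ² - (-4)λ + (-5) = 0.
Discriminant = (-4)² - 4*(-5) = 16 + 20 = 36.
λ = (-4 ± √36) / 2 = (-4 ± 6) / 2 = -5, 1.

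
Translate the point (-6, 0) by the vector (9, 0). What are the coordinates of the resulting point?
(3, 0)

Translation by (9, 0):
x' = -6 + 9 = 3
y' = 0 + 0 = 0
Homogeneous matrix: [[1, 0, 9], [0, 1, 0], [0, 0, 1]]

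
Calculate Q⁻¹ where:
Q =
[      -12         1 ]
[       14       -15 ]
det(Q) = 166
Q⁻¹ =
[  -15/166    -1/166 ]
[    -7/83     -6/83 ]

For a 2×2 matrix Q = [[a, b], [c, d]] with det(Q) ≠ 0, Q⁻¹ = (1/det(Q)) * [[d, -b], [-c, a]].
det(Q) = (-12)*(-15) - (1)*(14) = 180 - 14 = 166.
Q⁻¹ = (1/166) * [[-15, -1], [-14, -12]].
Dividing each entry by 166 and reducing:
Q⁻¹ =
[  -15/166    -1/166 ]
[    -7/83     -6/83 ]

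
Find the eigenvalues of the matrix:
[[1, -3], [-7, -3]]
λ = -6 and λ = 4

Characteristic equation: det(A - λI) = 0
λ² - (trace)λ + (det) = 0
λ² - (-2)λ + (-24) = 0
λ² + 2λ - 24 = 0
Solving: λ = -6, 4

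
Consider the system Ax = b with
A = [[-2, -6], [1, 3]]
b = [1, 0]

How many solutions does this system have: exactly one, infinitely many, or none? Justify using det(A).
No solution

det(A) = (-2)*(3) - (-6)*(1) = 0, so A is singular.
The column space of A is span(column 1) = span([-2, 1]).
b = [1, 0] is not a scalar multiple of column 1, so b ∉ column space and the system is inconsistent — no solution.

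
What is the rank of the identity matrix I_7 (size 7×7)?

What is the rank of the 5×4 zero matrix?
rank(I_7) = 7, rank(0) = 0

The identity I_7 has 7 columns that are the standard basis vectors e_1, …, e_7. These are linearly independent, so all 7 columns are pivots and rank(I_7) = 7.
The 5×4 zero matrix has every entry zero, so every row is the zero row and there are no pivots; rank(0) = 0.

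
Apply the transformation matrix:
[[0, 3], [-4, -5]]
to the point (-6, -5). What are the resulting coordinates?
(-15, 49)

Matrix multiplication:
[[0, 3], [-4, -5]] × [-6, -5]ᵀ
= [0×-6 + 3×-5, -4×-6 + -5×-5]ᵀ
= [-15.0000, 49.0000]ᵀ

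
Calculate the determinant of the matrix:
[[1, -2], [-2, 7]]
3

For a 2×2 matrix [[a, b], [c, d]], det = ad - bc
det = (1)(7) - (-2)(-2) = 7 - 4 = 3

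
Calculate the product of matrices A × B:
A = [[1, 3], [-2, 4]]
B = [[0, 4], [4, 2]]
[[12, 10], [16, 0]]

Matrix multiplication:
C[0][0] = 1×0 + 3×4 = 12
C[0][1] = 1×4 + 3×2 = 10
C[1][0] = -2×0 + 4×4 = 16
C[1][1] = -2×4 + 4×2 = 0
Result: [[12, 10], [16, 0]]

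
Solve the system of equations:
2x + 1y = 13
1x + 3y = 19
x = 4, y = 5

Use elimination (row reduction):
Equation 1: 2x + 1y = 13.
Equation 2: 1x + 3y = 19.
Multiply Eq1 by 1 and Eq2 by 2: 2x + 1y = 13;  2x + 6y = 38.
Subtract: (5)y = 25, so y = 5.
Back-substitute into Eq1: 2x + 1*(5) = 13, so x = 4.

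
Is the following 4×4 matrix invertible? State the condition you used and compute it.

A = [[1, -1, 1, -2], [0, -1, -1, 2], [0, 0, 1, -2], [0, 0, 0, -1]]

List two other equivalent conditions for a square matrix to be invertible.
Yes, invertible; det(A) = 1 ≠ 0. Equivalent conditions: rank(A) = 4; Ax = 0 has only the trivial solution; 0 is not an eigenvalue; the columns of A are linearly independent.

To check invertibility, compute det(A).
The given matrix is triangular, so det(A) equals the product of its diagonal entries = 1 ≠ 0.
Since det(A) ≠ 0, A is invertible.
Equivalent conditions for a square matrix A to be invertible:
- rank(A) = 4 (full rank).
- The homogeneous system Ax = 0 has only the trivial solution x = 0.
- 0 is not an eigenvalue of A.
- The columns (equivalently rows) of A are linearly independent.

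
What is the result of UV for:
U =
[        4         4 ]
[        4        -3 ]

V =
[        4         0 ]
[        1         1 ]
UV =
[       20         4 ]
[       13        -3 ]

Matrix multiplication: (UV)[i][j] = sum over k of U[i][k] * V[k][j].
  (UV)[0][0] = (4)*(4) + (4)*(1) = 20
  (UV)[0][1] = (4)*(0) + (4)*(1) = 4
  (UV)[1][0] = (4)*(4) + (-3)*(1) = 13
  (UV)[1][1] = (4)*(0) + (-3)*(1) = -3
UV =
[       20         4 ]
[       13        -3 ]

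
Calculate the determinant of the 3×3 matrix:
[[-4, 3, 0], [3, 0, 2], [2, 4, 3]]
17

Expansion along first row:
det = -4·det([[0,2],[4,3]]) - 3·det([[3,2],[2,3]]) + 0·det([[3,0],[2,4]])
    = -4·(0·3 - 2·4) - 3·(3·3 - 2·2) + 0·(3·4 - 0·2)
    = -4·-8 - 3·5 + 0·12
    = 32 + -15 + 0 = 17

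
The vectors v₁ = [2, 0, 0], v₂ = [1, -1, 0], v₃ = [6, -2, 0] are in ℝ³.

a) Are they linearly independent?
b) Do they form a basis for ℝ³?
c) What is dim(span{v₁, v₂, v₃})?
Not independent, not a basis, dim(span) = 2

Check whether v₃ can be written as a linear combination of v₁ and v₂.
v₃ = (2)·v₁ + (2)·v₂ = [6, -2, 0], so the three vectors are linearly dependent.
Thus they do not form a basis for ℝ³, and dim(span{v₁, v₂, v₃}) = 2 (spanned by v₁ and v₂).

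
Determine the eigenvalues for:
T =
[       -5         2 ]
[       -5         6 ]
λ = -4, 5

Solve det(T - λI) = 0. For a 2×2 matrix the characteristic equation is λ² - (trace)λ + det = 0.
trace(T) = a + d = -5 + 6 = 1.
det(T) = a*d - b*c = (-5)*(6) - (2)*(-5) = -30 + 10 = -20.
Characteristic equation: λ² - (1)λ + (-20) = 0.
Discriminant = (1)² - 4*(-20) = 1 + 80 = 81.
λ = (1 ± √81) / 2 = (1 ± 9) / 2 = -4, 5.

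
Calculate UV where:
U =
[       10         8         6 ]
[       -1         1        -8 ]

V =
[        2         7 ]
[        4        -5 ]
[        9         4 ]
UV =
[      106        54 ]
[      -70       -44 ]

Matrix multiplication: (UV)[i][j] = sum over k of U[i][k] * V[k][j].
  (UV)[0][0] = (10)*(2) + (8)*(4) + (6)*(9) = 106
  (UV)[0][1] = (10)*(7) + (8)*(-5) + (6)*(4) = 54
  (UV)[1][0] = (-1)*(2) + (1)*(4) + (-8)*(9) = -70
  (UV)[1][1] = (-1)*(7) + (1)*(-5) + (-8)*(4) = -44
UV =
[      106        54 ]
[      -70       -44 ]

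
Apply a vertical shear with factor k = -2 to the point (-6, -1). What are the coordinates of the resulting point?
(-6, 11)

Shear matrix for vertical shear with factor k = -2:
[[1, 0], [-2, 1]]
Result: (-6, -1) → (-6, 11)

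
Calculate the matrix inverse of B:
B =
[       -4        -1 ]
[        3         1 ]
det(B) = -1
B⁻¹ =
[       -1        -1 ]
[        3         4 ]

For a 2×2 matrix B = [[a, b], [c, d]] with det(B) ≠ 0, B⁻¹ = (1/det(B)) * [[d, -b], [-c, a]].
det(B) = (-4)*(1) - (-1)*(3) = -4 + 3 = -1.
B⁻¹ = (1/-1) * [[1, 1], [-3, -4]].
Dividing each entry by -1 and reducing:
B⁻¹ =
[       -1        -1 ]
[        3         4 ]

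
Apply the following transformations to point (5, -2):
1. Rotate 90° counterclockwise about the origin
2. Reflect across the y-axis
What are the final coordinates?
(-2, 5)

Step 1: Rotate 90° → (2, 5)
Step 2: Reflect across the y-axis → (-2, 5)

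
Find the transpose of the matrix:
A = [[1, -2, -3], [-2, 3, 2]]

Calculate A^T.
[[1, -2], [-2, 3], [-3, 2]]

The transpose sends entry (i,j) to (j,i); rows become columns.
Row 0 of A: [1, -2, -3] -> column 0 of A^T.
Row 1 of A: [-2, 3, 2] -> column 1 of A^T.
A^T = [[1, -2], [-2, 3], [-3, 2]]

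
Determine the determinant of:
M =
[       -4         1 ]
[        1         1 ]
det(M) = -5

For a 2×2 matrix [[a, b], [c, d]], det = a*d - b*c.
det(M) = (-4)*(1) - (1)*(1) = -4 - 1 = -5.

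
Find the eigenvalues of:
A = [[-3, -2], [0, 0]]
λ = -3, 0

Solve det(A - λI) = 0. For a 2×2 matrix this is λ² - (trace)λ + det = 0.
trace(A) = -3 + 0 = -3.
det(A) = (-3)*(0) - (-2)*(0) = 0 - 0 = 0.
Characteristic equation: λ² - (-3)λ + (0) = 0.
Discriminant: (-3)² - 4*(0) = 9 - 0 = 9.
Roots: λ = (-3 ± √9) / 2 = -3, 0.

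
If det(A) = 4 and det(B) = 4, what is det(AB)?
16

Use the multiplicative property of determinants: det(AB) = det(A)*det(B).
det(AB) = (4)*(4) = 16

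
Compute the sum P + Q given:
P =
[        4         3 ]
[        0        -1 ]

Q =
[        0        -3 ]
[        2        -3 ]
P + Q =
[        4         0 ]
[        2        -4 ]

Matrix addition is elementwise: (P+Q)[i][j] = P[i][j] + Q[i][j].
  (P+Q)[0][0] = (4) + (0) = 4
  (P+Q)[0][1] = (3) + (-3) = 0
  (P+Q)[1][0] = (0) + (2) = 2
  (P+Q)[1][1] = (-1) + (-3) = -4
P + Q =
[        4         0 ]
[        2        -4 ]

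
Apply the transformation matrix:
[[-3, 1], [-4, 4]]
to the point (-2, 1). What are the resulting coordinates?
(7, 12)

Matrix multiplication:
[[-3, 1], [-4, 4]] × [-2, 1]ᵀ
= [-3×-2 + 1×1, -4×-2 + 4×1]ᵀ
= [7.0000, 12.0000]ᵀ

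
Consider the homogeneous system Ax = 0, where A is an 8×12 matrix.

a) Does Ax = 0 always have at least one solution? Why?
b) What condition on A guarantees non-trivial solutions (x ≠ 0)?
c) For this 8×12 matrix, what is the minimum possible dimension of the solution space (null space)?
a) Yes, x = 0 is always a solution. b) When A has linearly dependent columns (rank < n). c) Minimum nullity = 4.

a) x = 0 satisfies A·0 = 0, so the zero vector is always a solution.
b) Non-trivial solutions exist iff the columns of A are linearly dependent, equivalently rank(A) < n (the number of columns).
c) By rank-nullity, rank(A) + nullity(A) = n = 12. Since A has only 8 rows, rank(A) ≤ 8, so nullity(A) ≥ 12 - 8 = 4.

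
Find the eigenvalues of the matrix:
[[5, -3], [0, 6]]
λ = 5 and λ = 6

Characteristic equation: det(A - λI) = 0
λ² - (trace)λ + (det) = 0
λ² - (11)λ + (30) = 0
λ² - 11λ + 30 = 0
Solving: λ = 5, 6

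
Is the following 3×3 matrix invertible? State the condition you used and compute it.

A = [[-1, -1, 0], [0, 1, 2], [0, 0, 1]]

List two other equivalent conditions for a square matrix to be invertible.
Yes, invertible; det(A) = -1 ≠ 0. Equivalent conditions: rank(A) = 3; Ax = 0 has only the trivial solution; 0 is not an eigenvalue; the columns of A are linearly independent.

To check invertibility, compute det(A).
The given matrix is triangular, so det(A) equals the product of its diagonal entries = -1 ≠ 0.
Since det(A) ≠ 0, A is invertible.
Equivalent conditions for a square matrix A to be invertible:
- rank(A) = 3 (full rank).
- The homogeneous system Ax = 0 has only the trivial solution x = 0.
- 0 is not an eigenvalue of A.
- The columns (equivalently rows) of A are linearly independent.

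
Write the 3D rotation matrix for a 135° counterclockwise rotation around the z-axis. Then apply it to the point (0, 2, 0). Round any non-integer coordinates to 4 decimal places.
R = [[-√2/2, -√2/2, 0], [√2/2, -√2/2, 0], [0, 0, 1]]; R·(0, 2, 0) = (-1.4142, -1.4142, 0.0000)

Rotation matrix for 135° around z-axis:
cos(135°) = -√2/2, sin(135°) = √2/2
R = [[-√2/2, -√2/2, 0], [√2/2, -√2/2, 0], [0, 0, 1]]
Apply to (0, 2, 0): R·[0, 2, 0]ᵀ = (-1.4142, -1.4142, 0.0000)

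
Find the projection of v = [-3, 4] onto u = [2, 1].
[-4/5, -2/5]

The projection of v onto u is proj_u(v) = ((v·u) / (u·u)) · u.
v·u = (-3)*(2) + (4)*(1) = -2.
u·u = (2)*(2) + (1)*(1) = 5.
coefficient = -2 / 5 = -2/5.
proj_u(v) = -2/5 · [2, 1] = [-4/5, -2/5].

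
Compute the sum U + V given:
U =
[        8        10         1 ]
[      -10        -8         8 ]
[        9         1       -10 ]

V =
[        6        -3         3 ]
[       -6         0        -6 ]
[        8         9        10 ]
U + V =
[       14         7         4 ]
[      -16        -8         2 ]
[       17        10         0 ]

Matrix addition is elementwise: (U+V)[i][j] = U[i][j] + V[i][j].
  (U+V)[0][0] = (8) + (6) = 14
  (U+V)[0][1] = (10) + (-3) = 7
  (U+V)[0][2] = (1) + (3) = 4
  (U+V)[1][0] = (-10) + (-6) = -16
  (U+V)[1][1] = (-8) + (0) = -8
  (U+V)[1][2] = (8) + (-6) = 2
  (U+V)[2][0] = (9) + (8) = 17
  (U+V)[2][1] = (1) + (9) = 10
  (U+V)[2][2] = (-10) + (10) = 0
U + V =
[       14         7         4 ]
[      -16        -8         2 ]
[       17        10         0 ]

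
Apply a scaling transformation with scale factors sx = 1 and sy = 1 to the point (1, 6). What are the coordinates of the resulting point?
(1, 6)

Scaling matrix:
[[1, 0], [0, 1]]
Result: (1 × 1, 6 × 1) = (1, 6)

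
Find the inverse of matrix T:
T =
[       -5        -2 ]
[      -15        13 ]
det(T) = -95
T⁻¹ =
[   -13/95     -2/95 ]
[    -3/19      1/19 ]

For a 2×2 matrix T = [[a, b], [c, d]] with det(T) ≠ 0, T⁻¹ = (1/det(T)) * [[d, -b], [-c, a]].
det(T) = (-5)*(13) - (-2)*(-15) = -65 - 30 = -95.
T⁻¹ = (1/-95) * [[13, 2], [15, -5]].
Dividing each entry by -95 and reducing:
T⁻¹ =
[   -13/95     -2/95 ]
[    -3/19      1/19 ]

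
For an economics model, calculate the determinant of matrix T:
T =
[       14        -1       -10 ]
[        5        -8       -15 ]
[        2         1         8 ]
det(T) = -826

Expand along row 0 (cofactor expansion): det(T) = a*(e*i - f*h) - b*(d*i - f*g) + c*(d*h - e*g), where the 3×3 is [[a, b, c], [d, e, f], [g, h, i]].
Minor M_00 = (-8)*(8) - (-15)*(1) = -64 + 15 = -49.
Minor M_01 = (5)*(8) - (-15)*(2) = 40 + 30 = 70.
Minor M_02 = (5)*(1) - (-8)*(2) = 5 + 16 = 21.
det(T) = (14)*(-49) - (-1)*(70) + (-10)*(21) = -686 + 70 - 210 = -826.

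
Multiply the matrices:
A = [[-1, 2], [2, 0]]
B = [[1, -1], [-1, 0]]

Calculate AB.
[[-3, 1], [2, -2]]

Each entry (i,j) of AB = sum over k of A[i][k]*B[k][j].
(AB)[0][0] = (-1)*(1) + (2)*(-1) = -3
(AB)[0][1] = (-1)*(-1) + (2)*(0) = 1
(AB)[1][0] = (2)*(1) + (0)*(-1) = 2
(AB)[1][1] = (2)*(-1) + (0)*(0) = -2
AB = [[-3, 1], [2, -2]]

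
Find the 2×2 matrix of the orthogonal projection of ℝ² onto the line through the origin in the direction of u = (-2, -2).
[[1/2, 1/2], [1/2, 1/2]]

The orthogonal projection onto the line spanned by a nonzero vector u = (a, b) has matrix P = (u uᵀ) / (uᵀ u) = (1/(a² + b²)) · [[a², ab], [ab, b²]].
Here u = (-2, -2), so a² + b² = 4 + 4 = 8.
P = (1/8) · [[4, 4], [4, 4]] = [[1/2, 1/2], [1/2, 1/2]].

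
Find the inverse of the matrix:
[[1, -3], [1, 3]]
[[1/2, 1/2], [-1/6, 1/6]]

For [[a,b],[c,d]], inverse = (1/det)·[[d,-b],[-c,a]]
det = 1·3 - -3·1 = 6
Inverse = (1/6)·[[3, 3], [-1, 1]]
        = [[1/2, 1/2], [-1/6, 1/6]]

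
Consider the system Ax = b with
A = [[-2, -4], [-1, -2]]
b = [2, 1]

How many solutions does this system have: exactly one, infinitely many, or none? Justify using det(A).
Infinitely many solutions

det(A) = (-2)*(-2) - (-4)*(-1) = 0, so A is singular (column 2 is 2 times column 1).
b = [2, 1] = -1 * column 1 of A, so b lies in the column space of A.
A singular matrix whose right-hand side is in its column space gives a 1-parameter family of solutions — infinitely many.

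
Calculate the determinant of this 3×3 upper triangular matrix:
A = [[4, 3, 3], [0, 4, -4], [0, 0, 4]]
64

The determinant of a triangular matrix is the product of its diagonal entries (the off-diagonal entries above the diagonal do not affect it).
det(A) = (4) * (4) * (4) = 64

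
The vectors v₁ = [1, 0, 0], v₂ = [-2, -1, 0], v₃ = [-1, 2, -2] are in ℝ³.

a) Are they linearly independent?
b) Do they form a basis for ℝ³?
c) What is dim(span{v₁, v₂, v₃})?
Yes independent, yes basis, dim = 3

Stack v₁, v₂, v₃ as rows of a 3×3 matrix.
[[1, 0, 0]; [-2, -1, 0]; [-1, 2, -2]] is already lower triangular with nonzero diagonal entries (1, -1, -2), so its determinant is the product of the diagonal entries, det = (1)·(-1)·(-2) = 2 ≠ 0, and the rows are linearly independent.
Three linearly independent vectors in ℝ³ form a basis for ℝ³, so dim(span{v₁,v₂,v₃}) = 3.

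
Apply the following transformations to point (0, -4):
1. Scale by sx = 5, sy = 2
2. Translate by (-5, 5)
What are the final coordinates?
(-5, -3)

Step 1: Scale (0, -4) by (sx, sy) = (5, 2) → (0, -8)
Step 2: Translate by (-5, 5) → (-5, -3)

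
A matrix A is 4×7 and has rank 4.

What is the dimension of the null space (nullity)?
3

The rank-nullity theorem for an m×n matrix states:
rank(A) + nullity(A) = n (the number of columns).
Here n = 7 and rank(A) = 4, so nullity(A) = 7 - 4 = 3.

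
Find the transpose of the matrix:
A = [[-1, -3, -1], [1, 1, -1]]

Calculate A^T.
[[-1, 1], [-3, 1], [-1, -1]]

The transpose sends entry (i,j) to (j,i); rows become columns.
Row 0 of A: [-1, -3, -1] -> column 0 of A^T.
Row 1 of A: [1, 1, -1] -> column 1 of A^T.
A^T = [[-1, 1], [-3, 1], [-1, -1]]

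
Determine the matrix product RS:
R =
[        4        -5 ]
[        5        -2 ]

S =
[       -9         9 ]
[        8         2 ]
RS =
[      -76        26 ]
[      -61        41 ]

Matrix multiplication: (RS)[i][j] = sum over k of R[i][k] * S[k][j].
  (RS)[0][0] = (4)*(-9) + (-5)*(8) = -76
  (RS)[0][1] = (4)*(9) + (-5)*(2) = 26
  (RS)[1][0] = (5)*(-9) + (-2)*(8) = -61
  (RS)[1][1] = (5)*(9) + (-2)*(2) = 41
RS =
[      -76        26 ]
[      -61        41 ]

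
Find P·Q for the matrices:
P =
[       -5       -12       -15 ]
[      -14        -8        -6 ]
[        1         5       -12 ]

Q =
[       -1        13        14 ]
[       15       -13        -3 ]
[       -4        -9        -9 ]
PQ =
[     -115       226       101 ]
[      -82       -24      -118 ]
[      122        56       107 ]

Matrix multiplication: (PQ)[i][j] = sum over k of P[i][k] * Q[k][j].
  (PQ)[0][0] = (-5)*(-1) + (-12)*(15) + (-15)*(-4) = -115
  (PQ)[0][1] = (-5)*(13) + (-12)*(-13) + (-15)*(-9) = 226
  (PQ)[0][2] = (-5)*(14) + (-12)*(-3) + (-15)*(-9) = 101
  (PQ)[1][0] = (-14)*(-1) + (-8)*(15) + (-6)*(-4) = -82
  (PQ)[1][1] = (-14)*(13) + (-8)*(-13) + (-6)*(-9) = -24
  (PQ)[1][2] = (-14)*(14) + (-8)*(-3) + (-6)*(-9) = -118
  (PQ)[2][0] = (1)*(-1) + (5)*(15) + (-12)*(-4) = 122
  (PQ)[2][1] = (1)*(13) + (5)*(-13) + (-12)*(-9) = 56
  (PQ)[2][2] = (1)*(14) + (5)*(-3) + (-12)*(-9) = 107
PQ =
[     -115       226       101 ]
[      -82       -24      -118 ]
[      122        56       107 ]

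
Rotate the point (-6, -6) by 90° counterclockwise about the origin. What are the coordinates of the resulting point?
(6, -6)

Rotation matrix R(θ) = [[cos θ, -sin θ], [sin θ, cos θ]]; for θ = 90°:
R = [[0, -1], [1, 0]]
Result: R × [-6, -6]ᵀ = [0·-6 + (-1)·-6, 1·-6 + (0)·-6]ᵀ = (6, -6)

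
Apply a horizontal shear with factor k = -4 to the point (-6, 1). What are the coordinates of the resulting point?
(-10, 1)

Shear matrix for horizontal shear with factor k = -4:
[[1, -4], [0, 1]]
Result: (-6, 1) → (-10, 1)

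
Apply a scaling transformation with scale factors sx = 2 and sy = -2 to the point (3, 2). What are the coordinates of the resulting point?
(6, -4)

Scaling matrix:
[[2, 0], [0, -2]]
Result: (3 × 2, 2 × -2) = (6, -4)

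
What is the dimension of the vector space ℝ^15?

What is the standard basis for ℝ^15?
Dimension = 15; standard basis = {e_1, e_2, e_3, …, e_15}

ℝ^15 is the space of 15-tuples of real numbers; its dimension is 15.
The standard basis consists of 15 vectors: e_1, e_2, e_3, …, e_15, where e_i is the vector with 1 in position i and 0 elsewhere.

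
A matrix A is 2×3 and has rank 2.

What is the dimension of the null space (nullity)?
1

The rank-nullity theorem for an m×n matrix states:
rank(A) + nullity(A) = n (the number of columns).
Here n = 3 and rank(A) = 2, so nullity(A) = 3 - 2 = 1.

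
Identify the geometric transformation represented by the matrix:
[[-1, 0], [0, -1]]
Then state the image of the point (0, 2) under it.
rotation by 180° (or reflection through origin); image of (0, 2) is (0, -2)

This matches the form [[cos θ, -sin θ], [sin θ, cos θ]] of a rotation matrix; reading off cos θ and sin θ gives the angle.
The matrix [[-1, 0], [0, -1]] represents: rotation by 180° (or reflection through origin).
Applying it to (0, 2): [-1·0 + 0·2, 0·0 + -1·2] = (0, -2).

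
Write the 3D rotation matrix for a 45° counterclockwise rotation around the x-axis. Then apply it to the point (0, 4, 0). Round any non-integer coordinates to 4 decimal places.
R = [[1, 0, 0], [0, √2/2, -√2/2], [0, √2/2, √2/2]]; R·(0, 4, 0) = (0.0000, 2.8284, 2.8284)

Rotation matrix for 45° around x-axis:
cos(45°) = √2/2, sin(45°) = √2/2
R = [[1, 0, 0], [0, √2/2, -√2/2], [0, √2/2, √2/2]]
Apply to (0, 4, 0): R·[0, 4, 0]ᵀ = (0.0000, 2.8284, 2.8284)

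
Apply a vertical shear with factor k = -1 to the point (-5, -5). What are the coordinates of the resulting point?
(-5, 0)

Shear matrix for vertical shear with factor k = -1:
[[1, 0], [-1, 1]]
Result: (-5, -5) → (-5, 0)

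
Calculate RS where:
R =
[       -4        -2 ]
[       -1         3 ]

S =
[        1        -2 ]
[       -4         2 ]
RS =
[        4         4 ]
[      -13         8 ]

Matrix multiplication: (RS)[i][j] = sum over k of R[i][k] * S[k][j].
  (RS)[0][0] = (-4)*(1) + (-2)*(-4) = 4
  (RS)[0][1] = (-4)*(-2) + (-2)*(2) = 4
  (RS)[1][0] = (-1)*(1) + (3)*(-4) = -13
  (RS)[1][1] = (-1)*(-2) + (3)*(2) = 8
RS =
[        4         4 ]
[      -13         8 ]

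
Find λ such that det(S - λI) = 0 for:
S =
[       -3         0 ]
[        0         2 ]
λ = -3, 2

Solve det(S - λI) = 0. For a 2×2 matrix the characteristic equation is λ² - (trace)λ + det = 0.
trace(S) = a + d = -3 + 2 = -1.
det(S) = a*d - b*c = (-3)*(2) - (0)*(0) = -6 - 0 = -6.
Characteristic equation: λ² - (-1)λ + (-6) = 0.
Discriminant = (-1)² - 4*(-6) = 1 + 24 = 25.
λ = (-1 ± √25) / 2 = (-1 ± 5) / 2 = -3, 2.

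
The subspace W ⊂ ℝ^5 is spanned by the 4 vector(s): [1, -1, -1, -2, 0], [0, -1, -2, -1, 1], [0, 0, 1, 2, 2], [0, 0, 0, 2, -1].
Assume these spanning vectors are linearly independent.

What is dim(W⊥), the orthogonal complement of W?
dim(W⊥) = 1

For any subspace W of ℝ^n, dim(W) + dim(W⊥) = n (the whole-space dimension).
Here the given 4 vectors are linearly independent, so dim(W) = 4.
Thus dim(W⊥) = n - dim(W) = 5 - 4 = 1.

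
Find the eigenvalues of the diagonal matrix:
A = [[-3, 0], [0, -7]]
λ₁ = -3, λ₂ = -7

The characteristic polynomial of A is det(A - λI) = (-3 - λ)(-7 - λ) = 0.
The roots are λ = -3 and λ = -7, so the eigenvalues are the diagonal entries.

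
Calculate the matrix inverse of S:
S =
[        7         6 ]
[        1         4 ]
det(S) = 22
S⁻¹ =
[     2/11     -3/11 ]
[    -1/22      7/22 ]

For a 2×2 matrix S = [[a, b], [c, d]] with det(S) ≠ 0, S⁻¹ = (1/det(S)) * [[d, -b], [-c, a]].
det(S) = (7)*(4) - (6)*(1) = 28 - 6 = 22.
S⁻¹ = (1/22) * [[4, -6], [-1, 7]].
Dividing each entry by 22 and reducing:
S⁻¹ =
[     2/11     -3/11 ]
[    -1/22      7/22 ]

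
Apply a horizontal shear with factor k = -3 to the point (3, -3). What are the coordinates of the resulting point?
(12, -3)

Shear matrix for horizontal shear with factor k = -3:
[[1, -3], [0, 1]]
Result: (3, -3) → (12, -3)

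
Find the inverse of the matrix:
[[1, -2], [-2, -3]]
[[3/7, -2/7], [-2/7, -1/7]]

For [[a,b],[c,d]], inverse = (1/det)·[[d,-b],[-c,a]]
det = 1·-3 - -2·-2 = -7
Inverse = (1/-7)·[[-3, 2], [2, 1]]
        = [[3/7, -2/7], [-2/7, -1/7]]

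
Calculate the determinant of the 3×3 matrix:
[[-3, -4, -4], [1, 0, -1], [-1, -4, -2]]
16

Expansion along first row:
det = -3·det([[0,-1],[-4,-2]]) - -4·det([[1,-1],[-1,-2]]) + -4·det([[1,0],[-1,-4]])
    = -3·(0·-2 - -1·-4) - -4·(1·-2 - -1·-1) + -4·(1·-4 - 0·-1)
    = -3·-4 - -4·-3 + -4·-4
    = 12 + -12 + 16 = 16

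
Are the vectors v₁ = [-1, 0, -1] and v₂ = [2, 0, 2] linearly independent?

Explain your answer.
No, linearly dependent (v₂ = -2·v₁)

Check whether there is a scalar k with v₂ = k·v₁.
Comparing components, k = -2 satisfies -2·[-1, 0, -1] = [2, 0, 2].
Since v₂ is a scalar multiple of v₁, the two vectors are linearly dependent.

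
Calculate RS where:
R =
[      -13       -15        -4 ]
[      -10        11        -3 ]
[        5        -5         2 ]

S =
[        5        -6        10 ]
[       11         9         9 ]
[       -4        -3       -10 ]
RS =
[     -214       -45      -225 ]
[       83       168        29 ]
[      -38       -81       -15 ]

Matrix multiplication: (RS)[i][j] = sum over k of R[i][k] * S[k][j].
  (RS)[0][0] = (-13)*(5) + (-15)*(11) + (-4)*(-4) = -214
  (RS)[0][1] = (-13)*(-6) + (-15)*(9) + (-4)*(-3) = -45
  (RS)[0][2] = (-13)*(10) + (-15)*(9) + (-4)*(-10) = -225
  (RS)[1][0] = (-10)*(5) + (11)*(11) + (-3)*(-4) = 83
  (RS)[1][1] = (-10)*(-6) + (11)*(9) + (-3)*(-3) = 168
  (RS)[1][2] = (-10)*(10) + (11)*(9) + (-3)*(-10) = 29
  (RS)[2][0] = (5)*(5) + (-5)*(11) + (2)*(-4) = -38
  (RS)[2][1] = (5)*(-6) + (-5)*(9) + (2)*(-3) = -81
  (RS)[2][2] = (5)*(10) + (-5)*(9) + (2)*(-10) = -15
RS =
[     -214       -45      -225 ]
[       83       168        29 ]
[      -38       -81       -15 ]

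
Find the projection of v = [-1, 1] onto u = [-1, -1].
[0, 0]

The projection of v onto u is proj_u(v) = ((v·u) / (u·u)) · u.
v·u = (-1)*(-1) + (1)*(-1) = 0.
u·u = (-1)*(-1) + (-1)*(-1) = 2.
coefficient = 0 / 2 = 0.
proj_u(v) = 0 · [-1, -1] = [0, 0].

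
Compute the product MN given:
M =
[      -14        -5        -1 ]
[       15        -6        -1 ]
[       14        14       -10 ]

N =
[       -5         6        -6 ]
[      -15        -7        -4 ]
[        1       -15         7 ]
MN =
[      144       -34        97 ]
[       14       147       -73 ]
[     -290       136      -210 ]

Matrix multiplication: (MN)[i][j] = sum over k of M[i][k] * N[k][j].
  (MN)[0][0] = (-14)*(-5) + (-5)*(-15) + (-1)*(1) = 144
  (MN)[0][1] = (-14)*(6) + (-5)*(-7) + (-1)*(-15) = -34
  (MN)[0][2] = (-14)*(-6) + (-5)*(-4) + (-1)*(7) = 97
  (MN)[1][0] = (15)*(-5) + (-6)*(-15) + (-1)*(1) = 14
  (MN)[1][1] = (15)*(6) + (-6)*(-7) + (-1)*(-15) = 147
  (MN)[1][2] = (15)*(-6) + (-6)*(-4) + (-1)*(7) = -73
  (MN)[2][0] = (14)*(-5) + (14)*(-15) + (-10)*(1) = -290
  (MN)[2][1] = (14)*(6) + (14)*(-7) + (-10)*(-15) = 136
  (MN)[2][2] = (14)*(-6) + (14)*(-4) + (-10)*(7) = -210
MN =
[      144       -34        97 ]
[       14       147       -73 ]
[     -290       136      -210 ]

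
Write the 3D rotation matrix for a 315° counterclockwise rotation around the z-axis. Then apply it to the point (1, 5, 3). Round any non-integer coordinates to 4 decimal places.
R = [[√2/2, √2/2, 0], [-√2/2, √2/2, 0], [0, 0, 1]]; R·(1, 5, 3) = (4.2426, 2.8284, 3.0000)

Rotation matrix for 315° around z-axis:
cos(315°) = √2/2, sin(315°) = -√2/2
R = [[√2/2, √2/2, 0], [-√2/2, √2/2, 0], [0, 0, 1]]
Apply to (1, 5, 3): R·[1, 5, 3]ᵀ = (4.2426, 2.8284, 3.0000)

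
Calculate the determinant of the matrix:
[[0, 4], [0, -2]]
0

For a 2×2 matrix [[a, b], [c, d]], det = ad - bc
det = (0)(-2) - (4)(0) = 0 - 0 = 0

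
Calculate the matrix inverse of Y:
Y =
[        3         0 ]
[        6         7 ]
det(Y) = 21
Y⁻¹ =
[      1/3         0 ]
[     -2/7       1/7 ]

For a 2×2 matrix Y = [[a, b], [c, d]] with det(Y) ≠ 0, Y⁻¹ = (1/det(Y)) * [[d, -b], [-c, a]].
det(Y) = (3)*(7) - (0)*(6) = 21 - 0 = 21.
Y⁻¹ = (1/21) * [[7, 0], [-6, 3]].
Dividing each entry by 21 and reducing:
Y⁻¹ =
[      1/3         0 ]
[     -2/7       1/7 ]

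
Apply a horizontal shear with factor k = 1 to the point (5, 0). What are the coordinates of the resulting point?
(5, 0)

Shear matrix for horizontal shear with factor k = 1:
[[1, 1], [0, 1]]
Result: (5, 0) → (5, 0)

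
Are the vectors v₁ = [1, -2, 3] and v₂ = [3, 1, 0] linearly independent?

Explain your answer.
Yes, linearly independent

Two vectors are linearly dependent iff one is a scalar multiple of the other.
No single scalar k satisfies v₂ = k·v₁ (the ratios of corresponding entries disagree), so v₁ and v₂ are linearly independent.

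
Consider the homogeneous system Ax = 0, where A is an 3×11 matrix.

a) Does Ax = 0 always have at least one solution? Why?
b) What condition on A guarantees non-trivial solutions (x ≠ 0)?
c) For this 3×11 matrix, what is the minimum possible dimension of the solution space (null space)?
a) Yes, x = 0 is always a solution. b) When A has linearly dependent columns (rank < n). c) Minimum nullity = 8.

a) x = 0 satisfies A·0 = 0, so the zero vector is always a solution.
b) Non-trivial solutions exist iff the columns of A are linearly dependent, equivalently rank(A) < n (the number of columns).
c) By rank-nullity, rank(A) + nullity(A) = n = 11. Since A has only 3 rows, rank(A) ≤ 3, so nullity(A) ≥ 11 - 3 = 8.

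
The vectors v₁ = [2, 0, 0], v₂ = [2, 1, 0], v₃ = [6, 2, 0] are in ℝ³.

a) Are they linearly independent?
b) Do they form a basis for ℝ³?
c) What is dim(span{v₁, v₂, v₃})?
Not independent, not a basis, dim(span) = 2

Check whether v₃ can be written as a linear combination of v₁ and v₂.
v₃ = (1)·v₁ + (2)·v₂ = [6, 2, 0], so the three vectors are linearly dependent.
Thus they do not form a basis for ℝ³, and dim(span{v₁, v₂, v₃}) = 2 (spanned by v₁ and v₂).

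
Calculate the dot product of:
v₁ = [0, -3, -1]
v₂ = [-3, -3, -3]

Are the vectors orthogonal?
12, No

The dot product is the sum of products of corresponding components.
v₁·v₂ = (0)*(-3) + (-3)*(-3) + (-1)*(-3) = 0 + 9 + 3 = 12.
Two vectors are orthogonal iff their dot product is 0; here the dot product is 12, so the vectors are not orthogonal.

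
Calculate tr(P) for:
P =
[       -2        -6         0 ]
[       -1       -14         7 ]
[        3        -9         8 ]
tr(P) = -2 - 14 + 8 = -8

The trace of a square matrix is the sum of its diagonal entries.
Diagonal entries of P: P[0][0] = -2, P[1][1] = -14, P[2][2] = 8.
tr(P) = -2 - 14 + 8 = -8.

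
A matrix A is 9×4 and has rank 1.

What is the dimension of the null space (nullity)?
3

The rank-nullity theorem for an m×n matrix states:
rank(A) + nullity(A) = n (the number of columns).
Here n = 4 and rank(A) = 1, so nullity(A) = 4 - 1 = 3.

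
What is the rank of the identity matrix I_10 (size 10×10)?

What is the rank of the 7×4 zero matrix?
rank(I_10) = 10, rank(0) = 0

The identity I_10 has 10 columns that are the standard basis vectors e_1, …, e_10. These are linearly independent, so all 10 columns are pivots and rank(I_10) = 10.
The 7×4 zero matrix has every entry zero, so every row is the zero row and there are no pivots; rank(0) = 0.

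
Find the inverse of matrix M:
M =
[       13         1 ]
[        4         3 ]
det(M) = 35
M⁻¹ =
[     3/35     -1/35 ]
[    -4/35     13/35 ]

For a 2×2 matrix M = [[a, b], [c, d]] with det(M) ≠ 0, M⁻¹ = (1/det(M)) * [[d, -b], [-c, a]].
det(M) = (13)*(3) - (1)*(4) = 39 - 4 = 35.
M⁻¹ = (1/35) * [[3, -1], [-4, 13]].
Dividing each entry by 35 and reducing:
M⁻¹ =
[     3/35     -1/35 ]
[    -4/35     13/35 ]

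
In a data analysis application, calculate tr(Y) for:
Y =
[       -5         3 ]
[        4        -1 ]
tr(Y) = -5 - 1 = -6

The trace of a square matrix is the sum of its diagonal entries.
Diagonal entries of Y: Y[0][0] = -5, Y[1][1] = -1.
tr(Y) = -5 - 1 = -6.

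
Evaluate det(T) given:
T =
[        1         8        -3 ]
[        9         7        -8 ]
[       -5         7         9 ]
det(T) = -503

Expand along row 0 (cofactor expansion): det(T) = a*(e*i - f*h) - b*(d*i - f*g) + c*(d*h - e*g), where the 3×3 is [[a, b, c], [d, e, f], [g, h, i]].
Minor M_00 = (7)*(9) - (-8)*(7) = 63 + 56 = 119.
Minor M_01 = (9)*(9) - (-8)*(-5) = 81 - 40 = 41.
Minor M_02 = (9)*(7) - (7)*(-5) = 63 + 35 = 98.
det(T) = (1)*(119) - (8)*(41) + (-3)*(98) = 119 - 328 - 294 = -503.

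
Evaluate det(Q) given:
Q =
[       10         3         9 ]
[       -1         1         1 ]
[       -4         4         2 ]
det(Q) = -26

Expand along row 0 (cofactor expansion): det(Q) = a*(e*i - f*h) - b*(d*i - f*g) + c*(d*h - e*g), where the 3×3 is [[a, b, c], [d, e, f], [g, h, i]].
Minor M_00 = (1)*(2) - (1)*(4) = 2 - 4 = -2.
Minor M_01 = (-1)*(2) - (1)*(-4) = -2 + 4 = 2.
Minor M_02 = (-1)*(4) - (1)*(-4) = -4 + 4 = 0.
det(Q) = (10)*(-2) - (3)*(2) + (9)*(0) = -20 - 6 + 0 = -26.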